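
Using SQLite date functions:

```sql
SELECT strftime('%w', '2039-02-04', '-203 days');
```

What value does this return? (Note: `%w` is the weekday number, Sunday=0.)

5

First apply '-203 days': 2039-02-04 → 2038-07-16.
2038-07-16 is a Friday; with Sunday=0 that is 5.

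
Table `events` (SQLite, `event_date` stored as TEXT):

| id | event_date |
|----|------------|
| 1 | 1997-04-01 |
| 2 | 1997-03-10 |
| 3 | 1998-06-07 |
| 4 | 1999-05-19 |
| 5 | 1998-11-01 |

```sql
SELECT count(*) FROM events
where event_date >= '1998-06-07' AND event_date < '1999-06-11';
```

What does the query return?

Rows in [1998-06-07, 1999-06-11): 1998-06-07, 1999-05-19, 1998-11-01 → 3 rows.

3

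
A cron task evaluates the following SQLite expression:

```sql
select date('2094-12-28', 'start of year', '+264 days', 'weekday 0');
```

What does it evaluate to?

`start of year` rewinds 2094-12-28 to 2094-01-01.
Applying '+264 days' to 2094-01-01: counting 264 days forward gives 2094-09-22.
`weekday 0` advances to the next Sunday; 2094-09-22 is a Wednesday, so it moves forward to 2094-09-26.

2094-09-26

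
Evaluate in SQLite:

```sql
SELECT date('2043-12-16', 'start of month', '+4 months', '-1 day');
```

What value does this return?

`start of month` rewinds 2043-12-16 to 2043-12-01.
Adding +4 months to 2043-12-01 gives 2044-04-01.
Going back 1 day from 2044-04-01 reaches 2044-03-31 (last day of March, 31 days).

2044-03-31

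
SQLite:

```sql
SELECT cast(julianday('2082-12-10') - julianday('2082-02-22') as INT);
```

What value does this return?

291

6 days remain in February 2082 after the 22nd (28 − 22).
Full months from March 2082 through November 2082 contribute their day counts.
Then 10 days into December 2082.
Total: 6 + 31 + 30 + 31 + 30 + 31 + 31 + 30 + 31 + 30 + 10 = 291.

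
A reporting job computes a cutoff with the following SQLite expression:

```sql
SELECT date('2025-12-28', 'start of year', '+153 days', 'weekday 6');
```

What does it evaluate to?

2025-06-07

`start of year` rewinds 2025-12-28 to 2025-01-01.
Applying '+153 days' to 2025-01-01: counting 153 days forward gives 2025-06-03.
`weekday 6` advances to the next Saturday; 2025-06-03 is a Tuesday, so it moves forward to 2025-06-07.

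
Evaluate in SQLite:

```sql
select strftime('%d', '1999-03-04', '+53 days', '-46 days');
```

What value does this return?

11

First apply '+53 days', '-46 days': 1999-03-04 → 1999-03-11.
`%d` extracts the 2-digit day of month: 11.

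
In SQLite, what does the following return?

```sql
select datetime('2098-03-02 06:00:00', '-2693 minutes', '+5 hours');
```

2693 minutes = 44h 53m; -2693 minutes from 2098-03-02 06:00:00 is 2098-02-28 09:07:00 (crosses midnight).
+5 hours from 2098-02-28 09:07:00 is 2098-02-28 14:07:00.

2098-02-28 14:07:00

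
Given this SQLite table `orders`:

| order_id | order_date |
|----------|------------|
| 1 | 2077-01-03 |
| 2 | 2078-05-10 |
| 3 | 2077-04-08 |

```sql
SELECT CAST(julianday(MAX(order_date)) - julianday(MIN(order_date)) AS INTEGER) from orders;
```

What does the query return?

492

MIN = 2077-01-03, MAX = 2078-05-10.
28 days remain in January 2077 after the 3rd (31 − 3).
Full months from February 2077 through April 2078 contribute their day counts.
Then 10 days into May 2078.
Total: 28 + 28 + 31 + 30 + 31 + 30 + 31 + 31 + 30 + 31 + 30 + 31 + 31 + 28 + 31 + 30 + 10 = 492.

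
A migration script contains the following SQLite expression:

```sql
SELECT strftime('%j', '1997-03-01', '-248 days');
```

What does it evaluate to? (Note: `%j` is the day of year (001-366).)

178

First apply '-248 days': 1997-03-01 → 1996-06-26.
Day-of-year for 1996-06-26: days since 1996-01-01 inclusive = 178, zero-padded to 178.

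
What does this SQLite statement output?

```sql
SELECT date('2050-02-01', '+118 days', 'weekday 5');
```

Applying '+118 days' to 2050-02-01: counting 118 days forward gives 2050-05-30.
`weekday 5` advances to the next Friday; 2050-05-30 is a Monday, so it moves forward to 2050-06-03.

2050-06-03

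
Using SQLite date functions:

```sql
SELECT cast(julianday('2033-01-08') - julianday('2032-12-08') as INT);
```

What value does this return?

23 days remain in December 2032 after the 8th (31 − 8).
Then 8 days into January 2033.
Total: 23 + 8 = 31.

31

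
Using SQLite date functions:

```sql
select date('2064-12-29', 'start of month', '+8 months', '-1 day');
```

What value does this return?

2065-07-31

`start of month` rewinds 2064-12-29 to 2064-12-01.
Adding +8 months to 2064-12-01 gives 2065-08-01.
Going back 1 day from 2065-08-01 reaches 2065-07-31 (last day of July, 31 days).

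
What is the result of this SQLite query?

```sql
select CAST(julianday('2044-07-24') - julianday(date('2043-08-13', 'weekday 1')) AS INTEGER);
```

342

`weekday 1` advances to the next Monday; 2043-08-13 is a Thursday, so it moves forward to 2043-08-17.
14 days remain in August 2043 after the 17th (31 − 17).
Full months from September 2043 through June 2044 contribute their day counts.
Then 24 days into July 2044.
Total: 14 + 30 + 31 + 30 + 31 + 31 + 29 + 31 + 30 + 31 + 30 + 24 = 342.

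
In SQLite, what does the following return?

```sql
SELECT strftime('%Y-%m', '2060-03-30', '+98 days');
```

2060-07

First apply '+98 days': 2060-03-30 → 2060-07-06.
`%Y-%m` extracts the year-month: 2060-07.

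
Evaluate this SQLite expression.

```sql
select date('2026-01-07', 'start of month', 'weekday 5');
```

2026-01-02

`start of month` rewinds 2026-01-07 to 2026-01-01.
`weekday 5` advances to the next Friday; 2026-01-01 is a Thursday, so it moves forward to 2026-01-02.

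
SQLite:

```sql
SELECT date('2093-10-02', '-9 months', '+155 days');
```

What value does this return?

2093-06-06

Adding -9 months to 2093-10-02 gives 2093-01-02.
Applying '+155 days' to 2093-01-02: counting 155 days forward gives 2093-06-06.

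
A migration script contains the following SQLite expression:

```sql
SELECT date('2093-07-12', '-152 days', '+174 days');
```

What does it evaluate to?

2093-08-03

Applying '-152 days' to 2093-07-12: counting 152 days back gives 2093-02-10.
Applying '+174 days' to 2093-02-10: counting 174 days forward gives 2093-08-03.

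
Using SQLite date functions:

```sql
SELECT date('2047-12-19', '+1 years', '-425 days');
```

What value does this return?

Adding +1 year to 2047-12-19 gives 2048-12-19.
Applying '-425 days' to 2048-12-19: counting 425 days back gives 2047-10-21.

2047-10-21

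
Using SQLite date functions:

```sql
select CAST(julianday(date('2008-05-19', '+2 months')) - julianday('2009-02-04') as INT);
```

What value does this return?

-200

Adding +2 months to 2008-05-19 gives 2008-07-19.
12 days remain in July 2008 after the 19th (31 − 19).
Full months from August 2008 through January 2009 contribute their day counts.
Then 4 days into February 2009.
Total: 12 + 31 + 30 + 31 + 30 + 31 + 31 + 4 = 200.
The subtraction is earlier − later, so the result is −200 → -200.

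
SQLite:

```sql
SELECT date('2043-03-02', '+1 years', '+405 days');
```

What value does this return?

2045-04-11

Adding +1 year to 2043-03-02 gives 2044-03-02.
Applying '+405 days' to 2044-03-02: counting 405 days forward gives 2045-04-11.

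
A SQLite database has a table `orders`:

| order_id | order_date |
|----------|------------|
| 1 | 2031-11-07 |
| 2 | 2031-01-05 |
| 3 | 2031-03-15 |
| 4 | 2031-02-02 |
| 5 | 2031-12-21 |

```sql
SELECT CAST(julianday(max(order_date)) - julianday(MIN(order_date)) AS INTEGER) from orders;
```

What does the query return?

350

MIN = 2031-01-05, MAX = 2031-12-21.
26 days remain in January 2031 after the 5th (31 − 5).
Full months from February 2031 through November 2031 contribute their day counts.
Then 21 days into December 2031.
Total: 26 + 28 + 31 + 30 + 31 + 30 + 31 + 31 + 30 + 31 + 30 + 21 = 350.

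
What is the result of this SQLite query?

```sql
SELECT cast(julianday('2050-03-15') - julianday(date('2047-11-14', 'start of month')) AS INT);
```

865

`start of month` rewinds 2047-11-14 to 2047-11-01.
29 days remain in November 2047 after the 1st (30 − 1).
Full months from December 2047 through February 2050 contribute their day counts.
Then 15 days into March 2050.
Total: 29 + 31 + 31 + 29 + 31 + 30 + 31 + 30 + 31 + 31 + 30 + 31 + 30 + 31 + 31 + 28 + 31 + 30 + 31 + 30 + 31 + 31 + 30 + 31 + 30 + 31 + 31 + 28 + 15 = 865.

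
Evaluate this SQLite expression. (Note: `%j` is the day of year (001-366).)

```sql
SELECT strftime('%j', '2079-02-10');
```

Day-of-year for 2079-02-10: days since 2079-01-01 inclusive = 41, zero-padded to 041.

041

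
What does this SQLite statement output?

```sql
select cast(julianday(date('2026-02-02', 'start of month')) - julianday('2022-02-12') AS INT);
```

`start of month` rewinds 2026-02-02 to 2026-02-01.
16 days remain in February 2022 after the 12th (28 − 12).
Full months from March 2022 through January 2026 contribute their day counts.
Then 1 day into February 2026.
Total: 16 + 31 + 30 + 31 + 30 + 31 + 31 + 30 + 31 + 30 + 31 + 31 + 28 + 31 + 30 + 31 + 30 + 31 + 31 + 30 + 31 + 30 + 31 + 31 + 29 + 31 + 30 + 31 + 30 + 31 + 31 + 30 + 31 + 30 + 31 + 31 + 28 + 31 + 30 + 31 + 30 + 31 + 31 + 30 + 31 + 30 + 31 + 31 + 1 = 1450.

1450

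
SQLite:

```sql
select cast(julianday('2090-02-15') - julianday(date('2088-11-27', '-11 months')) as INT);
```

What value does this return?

781

Adding -11 months to 2088-11-27 gives 2087-12-27.
4 days remain in December 2087 after the 27th (31 − 27).
Full months from January 2088 through January 2090 contribute their day counts.
Then 15 days into February 2090.
Total: 4 + 31 + 29 + 31 + 30 + 31 + 30 + 31 + 31 + 30 + 31 + 30 + 31 + 31 + 28 + 31 + 30 + 31 + 30 + 31 + 31 + 30 + 31 + 30 + 31 + 31 + 15 = 781.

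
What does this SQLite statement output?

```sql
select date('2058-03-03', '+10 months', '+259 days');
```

2059-09-19

Adding +10 months to 2058-03-03 gives 2059-01-03.
Applying '+259 days' to 2059-01-03: counting 259 days forward gives 2059-09-19.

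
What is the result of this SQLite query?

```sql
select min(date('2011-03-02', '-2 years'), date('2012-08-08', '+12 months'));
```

2009-03-02

date('2011-03-02', '-2 years') → 2009-03-02.
date('2012-08-08', '+12 months') → 2013-08-08.
Earlier of the two is 2009-03-02.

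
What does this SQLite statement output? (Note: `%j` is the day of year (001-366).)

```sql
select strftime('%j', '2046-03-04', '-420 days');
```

First apply '-420 days': 2046-03-04 → 2045-01-08.
Day-of-year for 2045-01-08: days since 2045-01-01 inclusive = 8, zero-padded to 008.

008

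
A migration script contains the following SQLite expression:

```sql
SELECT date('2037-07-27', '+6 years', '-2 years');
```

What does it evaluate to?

2041-07-27

Adding +6 years to 2037-07-27 gives 2043-07-27.
Adding -2 years to 2043-07-27 gives 2041-07-27.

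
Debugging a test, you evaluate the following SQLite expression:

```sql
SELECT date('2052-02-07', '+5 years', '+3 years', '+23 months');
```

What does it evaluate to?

Adding +5 years to 2052-02-07 gives 2057-02-07.
Adding +3 years to 2057-02-07 gives 2060-02-07.
Adding +23 months to 2060-02-07 gives 2062-01-07.

2062-01-07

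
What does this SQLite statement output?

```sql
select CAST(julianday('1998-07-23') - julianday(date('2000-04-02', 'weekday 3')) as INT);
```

-622

`weekday 3` advances to the next Wednesday; 2000-04-02 is a Sunday, so it moves forward to 2000-04-05.
8 days remain in July 1998 after the 23rd (31 − 23).
Full months from August 1998 through March 2000 contribute their day counts.
Then 5 days into April 2000.
Total: 8 + 31 + 30 + 31 + 30 + 31 + 31 + 28 + 31 + 30 + 31 + 30 + 31 + 31 + 30 + 31 + 30 + 31 + 31 + 29 + 31 + 5 = 622.
The subtraction is earlier − later, so the result is −622 → -622.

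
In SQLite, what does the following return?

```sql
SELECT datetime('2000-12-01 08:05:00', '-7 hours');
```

-7 hours from 2000-12-01 08:05:00 is 2000-12-01 01:05:00.

2000-12-01 01:05:00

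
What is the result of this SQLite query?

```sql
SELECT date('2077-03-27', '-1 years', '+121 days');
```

2076-07-26

Adding -1 year to 2077-03-27 gives 2076-03-27.
Applying '+121 days' to 2076-03-27: counting 121 days forward gives 2076-07-26.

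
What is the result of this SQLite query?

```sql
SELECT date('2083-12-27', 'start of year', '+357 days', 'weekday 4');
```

2083-12-30

`start of year` rewinds 2083-12-27 to 2083-01-01.
Applying '+357 days' to 2083-01-01: counting 357 days forward gives 2083-12-24.
`weekday 4` advances to the next Thursday; 2083-12-24 is a Friday, so it moves forward to 2083-12-30.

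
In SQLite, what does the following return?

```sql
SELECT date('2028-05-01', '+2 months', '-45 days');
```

2028-05-17

Adding +2 months to 2028-05-01 gives 2028-07-01.
Applying '-45 days' to 2028-07-01: counting 45 days back gives 2028-05-17.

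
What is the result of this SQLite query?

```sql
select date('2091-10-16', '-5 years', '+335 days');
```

2087-09-16

Adding -5 years to 2091-10-16 gives 2086-10-16.
Applying '+335 days' to 2086-10-16: counting 335 days forward gives 2087-09-16.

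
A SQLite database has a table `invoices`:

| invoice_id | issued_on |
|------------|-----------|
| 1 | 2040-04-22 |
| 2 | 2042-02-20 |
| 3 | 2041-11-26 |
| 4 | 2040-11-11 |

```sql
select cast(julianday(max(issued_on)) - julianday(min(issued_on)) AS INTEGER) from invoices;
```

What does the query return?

669

MIN = 2040-04-22, MAX = 2042-02-20.
8 days remain in April 2040 after the 22nd (30 − 22).
Full months from May 2040 through January 2042 contribute their day counts.
Then 20 days into February 2042.
Total: 8 + 31 + 30 + 31 + 31 + 30 + 31 + 30 + 31 + 31 + 28 + 31 + 30 + 31 + 30 + 31 + 31 + 30 + 31 + 30 + 31 + 31 + 20 = 669.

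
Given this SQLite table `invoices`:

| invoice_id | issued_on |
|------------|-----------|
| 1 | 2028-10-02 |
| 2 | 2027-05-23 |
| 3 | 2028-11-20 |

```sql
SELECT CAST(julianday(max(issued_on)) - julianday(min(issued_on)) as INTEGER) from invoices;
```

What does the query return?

MIN = 2027-05-23, MAX = 2028-11-20.
8 days remain in May 2027 after the 23rd (31 − 23).
Full months from June 2027 through October 2028 contribute their day counts.
Then 20 days into November 2028.
Total: 8 + 30 + 31 + 31 + 30 + 31 + 30 + 31 + 31 + 29 + 31 + 30 + 31 + 30 + 31 + 31 + 30 + 31 + 20 = 547.

547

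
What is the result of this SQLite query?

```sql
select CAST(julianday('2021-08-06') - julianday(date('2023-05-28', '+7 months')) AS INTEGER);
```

-874

Adding +7 months to 2023-05-28 gives 2023-12-28.
25 days remain in August 2021 after the 6th (31 − 6).
Full months from September 2021 through November 2023 contribute their day counts.
Then 28 days into December 2023.
Total: 25 + 30 + 31 + 30 + 31 + 31 + 28 + 31 + 30 + 31 + 30 + 31 + 31 + 30 + 31 + 30 + 31 + 31 + 28 + 31 + 30 + 31 + 30 + 31 + 31 + 30 + 31 + 30 + 28 = 874.
The subtraction is earlier − later, so the result is −874 → -874.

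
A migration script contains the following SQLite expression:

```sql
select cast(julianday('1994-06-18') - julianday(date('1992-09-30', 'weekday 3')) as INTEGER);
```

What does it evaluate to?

626

`weekday 3` advances to the next Wednesday; 1992-09-30 is already a Wednesday, so it stays at 1992-09-30.
0 days remain in September 1992 after the 30th (30 − 30).
Full months from October 1992 through May 1994 contribute their day counts.
Then 18 days into June 1994.
Total: 0 + 31 + 30 + 31 + 31 + 28 + 31 + 30 + 31 + 30 + 31 + 31 + 30 + 31 + 30 + 31 + 31 + 28 + 31 + 30 + 31 + 18 = 626.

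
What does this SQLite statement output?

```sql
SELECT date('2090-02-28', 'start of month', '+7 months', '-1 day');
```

`start of month` rewinds 2090-02-28 to 2090-02-01.
Adding +7 months to 2090-02-01 gives 2090-09-01.
Going back 1 day from 2090-09-01 reaches 2090-08-31 (last day of August, 31 days).

2090-08-31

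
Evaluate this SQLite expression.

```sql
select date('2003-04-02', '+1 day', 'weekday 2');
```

2003-04-08

Advancing 1 more day within April lands on 2003-04-03.
`weekday 2` advances to the next Tuesday; 2003-04-03 is a Thursday, so it moves forward to 2003-04-08.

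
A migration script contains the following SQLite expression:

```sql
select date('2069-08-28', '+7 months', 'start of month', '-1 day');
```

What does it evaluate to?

Adding +7 months to 2069-08-28 gives 2070-03-28.
`start of month` rewinds 2070-03-28 to 2070-03-01.
Going back 1 day from 2070-03-01 reaches 2070-02-28 (last day of February, 28 days).

2070-02-28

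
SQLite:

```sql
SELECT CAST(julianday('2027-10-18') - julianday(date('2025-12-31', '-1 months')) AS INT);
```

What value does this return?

686

Adding -1 month to 2025-12-31 targets 2025-11-31. November 2025 has only 30 days, so SQLite normalizes the 1-day overflow forward to 2025-12-01.
30 days remain in December 2025 after the 1st (31 − 1).
Full months from January 2026 through September 2027 contribute their day counts.
Then 18 days into October 2027.
Total: 30 + 31 + 28 + 31 + 30 + 31 + 30 + 31 + 31 + 30 + 31 + 30 + 31 + 31 + 28 + 31 + 30 + 31 + 30 + 31 + 31 + 30 + 18 = 686.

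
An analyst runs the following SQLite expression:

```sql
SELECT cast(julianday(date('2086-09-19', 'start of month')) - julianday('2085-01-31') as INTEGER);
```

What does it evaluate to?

`start of month` rewinds 2086-09-19 to 2086-09-01.
0 days remain in January 2085 after the 31st (31 − 31).
Full months from February 2085 through August 2086 contribute their day counts.
Then 1 day into September 2086.
Total: 0 + 28 + 31 + 30 + 31 + 30 + 31 + 31 + 30 + 31 + 30 + 31 + 31 + 28 + 31 + 30 + 31 + 30 + 31 + 31 + 1 = 578.

578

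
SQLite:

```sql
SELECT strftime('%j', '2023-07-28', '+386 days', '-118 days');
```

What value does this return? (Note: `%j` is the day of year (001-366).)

112

First apply '+386 days', '-118 days': 2023-07-28 → 2024-04-21.
Day-of-year for 2024-04-21: days since 2024-01-01 inclusive = 112, zero-padded to 112.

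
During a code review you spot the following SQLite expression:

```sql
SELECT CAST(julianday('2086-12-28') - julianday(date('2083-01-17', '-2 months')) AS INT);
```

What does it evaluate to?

1502

Adding -2 months to 2083-01-17 gives 2082-11-17.
13 days remain in November 2082 after the 17th (30 − 17).
Full months from December 2082 through November 2086 contribute their day counts.
Then 28 days into December 2086.
Total: 13 + 31 + 31 + 28 + 31 + 30 + 31 + 30 + 31 + 31 + 30 + 31 + 30 + 31 + 31 + 29 + 31 + 30 + 31 + 30 + 31 + 31 + 30 + 31 + 30 + 31 + 31 + 28 + 31 + 30 + 31 + 30 + 31 + 31 + 30 + 31 + 30 + 31 + 31 + 28 + 31 + 30 + 31 + 30 + 31 + 31 + 30 + 31 + 30 + 28 = 1502.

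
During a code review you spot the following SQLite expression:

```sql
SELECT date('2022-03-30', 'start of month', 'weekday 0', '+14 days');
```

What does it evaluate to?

2022-03-20

`start of month` rewinds 2022-03-30 to 2022-03-01.
`weekday 0` advances to the next Sunday; 2022-03-01 is a Tuesday, so it moves forward to 2022-03-06.
Advancing 14 more days within March lands on 2022-03-20.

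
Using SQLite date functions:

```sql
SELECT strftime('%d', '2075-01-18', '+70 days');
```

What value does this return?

First apply '+70 days': 2075-01-18 → 2075-03-29.
`%d` extracts the 2-digit day of month: 29.

29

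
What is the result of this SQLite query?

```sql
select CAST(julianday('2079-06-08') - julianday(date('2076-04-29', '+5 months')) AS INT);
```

Adding +5 months to 2076-04-29 gives 2076-09-29.
1 day remains in September 2076 after the 29th (30 − 29).
Full months from October 2076 through May 2079 contribute their day counts.
Then 8 days into June 2079.
Total: 1 + 31 + 30 + 31 + 31 + 28 + 31 + 30 + 31 + 30 + 31 + 31 + 30 + 31 + 30 + 31 + 31 + 28 + 31 + 30 + 31 + 30 + 31 + 31 + 30 + 31 + 30 + 31 + 31 + 28 + 31 + 30 + 31 + 8 = 982.

982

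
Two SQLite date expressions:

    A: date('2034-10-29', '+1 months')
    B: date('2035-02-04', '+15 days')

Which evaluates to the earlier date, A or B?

A = 2034-11-29.
B = 2035-02-19.
A is earlier.

A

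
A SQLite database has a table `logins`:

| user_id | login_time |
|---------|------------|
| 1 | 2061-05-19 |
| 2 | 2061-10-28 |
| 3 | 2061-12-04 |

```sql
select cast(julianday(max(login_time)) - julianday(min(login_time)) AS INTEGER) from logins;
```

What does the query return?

199

MIN = 2061-05-19, MAX = 2061-12-04.
12 days remain in May 2061 after the 19th (31 − 19).
Full months from June 2061 through November 2061 contribute their day counts.
Then 4 days into December 2061.
Total: 12 + 30 + 31 + 31 + 30 + 31 + 30 + 4 = 199.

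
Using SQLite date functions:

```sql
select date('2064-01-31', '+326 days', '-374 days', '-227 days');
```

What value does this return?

Applying '+326 days' to 2064-01-31: counting 326 days forward gives 2064-12-22.
Applying '-374 days' to 2064-12-22: counting 374 days back gives 2063-12-14.
Applying '-227 days' to 2063-12-14: counting 227 days back gives 2063-05-01.

2063-05-01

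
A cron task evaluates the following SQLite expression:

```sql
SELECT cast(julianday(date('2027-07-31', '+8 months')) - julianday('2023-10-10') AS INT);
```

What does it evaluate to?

1634

Adding +8 months to 2027-07-31 gives 2028-03-31.
21 days remain in October 2023 after the 10th (31 − 10).
Full months from November 2023 through February 2028 contribute their day counts.
Then 31 days into March 2028.
Total: 21 + 30 + 31 + 31 + 29 + 31 + 30 + 31 + 30 + 31 + 31 + 30 + 31 + 30 + 31 + 31 + 28 + 31 + 30 + 31 + 30 + 31 + 31 + 30 + 31 + 30 + 31 + 31 + 28 + 31 + 30 + 31 + 30 + 31 + 31 + 30 + 31 + 30 + 31 + 31 + 28 + 31 + 30 + 31 + 30 + 31 + 31 + 30 + 31 + 30 + 31 + 31 + 29 + 31 = 1634.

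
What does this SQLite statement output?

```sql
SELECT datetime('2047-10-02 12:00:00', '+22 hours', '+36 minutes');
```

+22 hours from 2047-10-02 12:00:00 is 2047-10-03 10:00:00 (crosses midnight).
+36 minutes from 2047-10-03 10:00:00 is 2047-10-03 10:36:00.

2047-10-03 10:36:00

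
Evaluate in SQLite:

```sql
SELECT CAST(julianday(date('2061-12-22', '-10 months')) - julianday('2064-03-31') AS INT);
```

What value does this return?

-1133

Adding -10 months to 2061-12-22 gives 2061-02-22.
6 days remain in February 2061 after the 22nd (28 − 22).
Full months from March 2061 through February 2064 contribute their day counts.
Then 31 days into March 2064.
Total: 6 + 31 + 30 + 31 + 30 + 31 + 31 + 30 + 31 + 30 + 31 + 31 + 28 + 31 + 30 + 31 + 30 + 31 + 31 + 30 + 31 + 30 + 31 + 31 + 28 + 31 + 30 + 31 + 30 + 31 + 31 + 30 + 31 + 30 + 31 + 31 + 29 + 31 = 1133.
The subtraction is earlier − later, so the result is −1133 → -1133.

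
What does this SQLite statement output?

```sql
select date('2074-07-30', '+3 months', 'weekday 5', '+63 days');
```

Adding +3 months to 2074-07-30 gives 2074-10-30.
`weekday 5` advances to the next Friday; 2074-10-30 is a Tuesday, so it moves forward to 2074-11-02.
Applying '+63 days' to 2074-11-02: counting 63 days forward gives 2075-01-04.

2075-01-04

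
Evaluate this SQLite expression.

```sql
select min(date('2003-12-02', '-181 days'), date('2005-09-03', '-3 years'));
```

date('2003-12-02', '-181 days') → 2003-06-04.
date('2005-09-03', '-3 years') → 2002-09-03.
Earlier of the two is 2002-09-03.

2002-09-03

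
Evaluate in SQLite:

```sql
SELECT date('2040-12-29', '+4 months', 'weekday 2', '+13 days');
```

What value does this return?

Adding +4 months to 2040-12-29 gives 2041-04-29.
`weekday 2` advances to the next Tuesday; 2041-04-29 is a Monday, so it moves forward to 2041-04-30.
April 2041 has 30 days; 0 remain after the 30th, so 1 days reach 2041-05-01.
Advancing 12 more days within May lands on 2041-05-13.

2041-05-13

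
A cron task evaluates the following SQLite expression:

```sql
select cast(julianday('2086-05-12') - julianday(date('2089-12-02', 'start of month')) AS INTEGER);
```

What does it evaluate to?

-1299

`start of month` rewinds 2089-12-02 to 2089-12-01.
19 days remain in May 2086 after the 12th (31 − 12).
Full months from June 2086 through November 2089 contribute their day counts.
Then 1 day into December 2089.
Total: 19 + 30 + 31 + 31 + 30 + 31 + 30 + 31 + 31 + 28 + 31 + 30 + 31 + 30 + 31 + 31 + 30 + 31 + 30 + 31 + 31 + 29 + 31 + 30 + 31 + 30 + 31 + 31 + 30 + 31 + 30 + 31 + 31 + 28 + 31 + 30 + 31 + 30 + 31 + 31 + 30 + 31 + 30 + 1 = 1299.
The subtraction is earlier − later, so the result is −1299 → -1299.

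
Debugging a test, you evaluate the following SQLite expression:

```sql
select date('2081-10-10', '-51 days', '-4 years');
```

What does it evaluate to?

2077-08-20

Applying '-51 days' to 2081-10-10: counting 51 days back gives 2081-08-20.
Adding -4 years to 2081-08-20 gives 2077-08-20.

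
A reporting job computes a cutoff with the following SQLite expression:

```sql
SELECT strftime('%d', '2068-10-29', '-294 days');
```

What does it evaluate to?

09

First apply '-294 days': 2068-10-29 → 2068-01-09.
`%d` extracts the 2-digit day of month: 09.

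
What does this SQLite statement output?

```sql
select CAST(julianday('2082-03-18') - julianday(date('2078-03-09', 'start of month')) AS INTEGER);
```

`start of month` rewinds 2078-03-09 to 2078-03-01.
30 days remain in March 2078 after the 1st (31 − 1).
Full months from April 2078 through February 2082 contribute their day counts.
Then 18 days into March 2082.
Total: 30 + 30 + 31 + 30 + 31 + 31 + 30 + 31 + 30 + 31 + 31 + 28 + 31 + 30 + 31 + 30 + 31 + 31 + 30 + 31 + 30 + 31 + 31 + 29 + 31 + 30 + 31 + 30 + 31 + 31 + 30 + 31 + 30 + 31 + 31 + 28 + 31 + 30 + 31 + 30 + 31 + 31 + 30 + 31 + 30 + 31 + 31 + 28 + 18 = 1478.

1478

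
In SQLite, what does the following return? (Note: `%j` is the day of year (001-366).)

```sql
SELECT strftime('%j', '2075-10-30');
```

Day-of-year for 2075-10-30: days since 2075-01-01 inclusive = 303, zero-padded to 303.

303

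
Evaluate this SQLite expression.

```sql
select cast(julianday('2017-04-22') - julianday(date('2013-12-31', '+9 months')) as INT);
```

934

Adding +9 months to 2013-12-31 targets 2014-09-31. September 2014 has only 30 days, so SQLite normalizes the 1-day overflow forward to 2014-10-01.
30 days remain in October 2014 after the 1st (31 − 1).
Full months from November 2014 through March 2017 contribute their day counts.
Then 22 days into April 2017.
Total: 30 + 30 + 31 + 31 + 28 + 31 + 30 + 31 + 30 + 31 + 31 + 30 + 31 + 30 + 31 + 31 + 29 + 31 + 30 + 31 + 30 + 31 + 31 + 30 + 31 + 30 + 31 + 31 + 28 + 31 + 22 = 934.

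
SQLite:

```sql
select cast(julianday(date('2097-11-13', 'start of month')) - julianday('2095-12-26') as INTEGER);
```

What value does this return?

676

`start of month` rewinds 2097-11-13 to 2097-11-01.
5 days remain in December 2095 after the 26th (31 − 26).
Full months from January 2096 through October 2097 contribute their day counts.
Then 1 day into November 2097.
Total: 5 + 31 + 29 + 31 + 30 + 31 + 30 + 31 + 31 + 30 + 31 + 30 + 31 + 31 + 28 + 31 + 30 + 31 + 30 + 31 + 31 + 30 + 31 + 1 = 676.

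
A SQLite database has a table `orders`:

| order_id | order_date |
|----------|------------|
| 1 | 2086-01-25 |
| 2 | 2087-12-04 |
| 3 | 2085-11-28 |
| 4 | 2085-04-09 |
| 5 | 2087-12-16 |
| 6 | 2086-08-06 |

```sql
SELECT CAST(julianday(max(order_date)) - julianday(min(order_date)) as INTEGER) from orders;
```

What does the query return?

MIN = 2085-04-09, MAX = 2087-12-16.
21 days remain in April 2085 after the 9th (30 − 9).
Full months from May 2085 through November 2087 contribute their day counts.
Then 16 days into December 2087.
Total: 21 + 31 + 30 + 31 + 31 + 30 + 31 + 30 + 31 + 31 + 28 + 31 + 30 + 31 + 30 + 31 + 31 + 30 + 31 + 30 + 31 + 31 + 28 + 31 + 30 + 31 + 30 + 31 + 31 + 30 + 31 + 30 + 16 = 981.

981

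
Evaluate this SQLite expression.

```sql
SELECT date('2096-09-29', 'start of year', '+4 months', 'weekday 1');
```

2096-05-07

`start of year` rewinds 2096-09-29 to 2096-01-01.
Adding +4 months to 2096-01-01 gives 2096-05-01.
`weekday 1` advances to the next Monday; 2096-05-01 is a Tuesday, so it moves forward to 2096-05-07.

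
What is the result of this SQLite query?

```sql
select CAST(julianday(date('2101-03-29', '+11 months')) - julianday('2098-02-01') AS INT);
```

1488

Adding +11 months to 2101-03-29 targets 2102-02-29. February 2102 has only 28 days, so SQLite normalizes the 1-day overflow forward to 2102-03-01.
27 days remain in February 2098 after the 1st (28 − 1).
Full months from March 2098 through February 2102 contribute their day counts.
Then 1 day into March 2102.
Total: 27 + 31 + 30 + 31 + 30 + 31 + 31 + 30 + 31 + 30 + 31 + 31 + 28 + 31 + 30 + 31 + 30 + 31 + 31 + 30 + 31 + 30 + 31 + 31 + 28 + 31 + 30 + 31 + 30 + 31 + 31 + 30 + 31 + 30 + 31 + 31 + 28 + 31 + 30 + 31 + 30 + 31 + 31 + 30 + 31 + 30 + 31 + 31 + 28 + 1 = 1488.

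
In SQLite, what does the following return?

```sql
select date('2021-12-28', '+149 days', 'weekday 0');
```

2022-05-29

Applying '+149 days' to 2021-12-28: counting 149 days forward gives 2022-05-26.
`weekday 0` advances to the next Sunday; 2022-05-26 is a Thursday, so it moves forward to 2022-05-29.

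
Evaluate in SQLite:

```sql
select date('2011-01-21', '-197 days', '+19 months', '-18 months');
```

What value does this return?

2010-08-08

Applying '-197 days' to 2011-01-21: counting 197 days back gives 2010-07-08.
Adding +19 months to 2010-07-08 gives 2012-02-08.
Adding -18 months to 2012-02-08 gives 2010-08-08.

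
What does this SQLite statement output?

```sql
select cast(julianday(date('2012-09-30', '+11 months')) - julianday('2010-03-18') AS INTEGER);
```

Adding +11 months to 2012-09-30 gives 2013-08-30.
13 days remain in March 2010 after the 18th (31 − 18).
Full months from April 2010 through July 2013 contribute their day counts.
Then 30 days into August 2013.
Total: 13 + 30 + 31 + 30 + 31 + 31 + 30 + 31 + 30 + 31 + 31 + 28 + 31 + 30 + 31 + 30 + 31 + 31 + 30 + 31 + 30 + 31 + 31 + 29 + 31 + 30 + 31 + 30 + 31 + 31 + 30 + 31 + 30 + 31 + 31 + 28 + 31 + 30 + 31 + 30 + 31 + 30 = 1261.

1261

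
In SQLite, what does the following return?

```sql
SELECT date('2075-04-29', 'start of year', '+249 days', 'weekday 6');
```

`start of year` rewinds 2075-04-29 to 2075-01-01.
Applying '+249 days' to 2075-01-01: counting 249 days forward gives 2075-09-07.
`weekday 6` advances to the next Saturday; 2075-09-07 is already a Saturday, so it stays at 2075-09-07.

2075-09-07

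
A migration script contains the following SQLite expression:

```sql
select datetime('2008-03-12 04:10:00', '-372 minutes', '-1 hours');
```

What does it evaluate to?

372 minutes = 6h 12m; -372 minutes from 2008-03-12 04:10:00 is 2008-03-11 21:58:00 (crosses midnight).
-1 hours from 2008-03-11 21:58:00 is 2008-03-11 20:58:00.

2008-03-11 20:58:00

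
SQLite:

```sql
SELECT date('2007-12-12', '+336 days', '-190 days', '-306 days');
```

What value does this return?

Applying '+336 days' to 2007-12-12: counting 336 days forward gives 2008-11-12.
Applying '-190 days' to 2008-11-12: counting 190 days back gives 2008-05-06.
Applying '-306 days' to 2008-05-06: counting 306 days back gives 2007-07-05.

2007-07-05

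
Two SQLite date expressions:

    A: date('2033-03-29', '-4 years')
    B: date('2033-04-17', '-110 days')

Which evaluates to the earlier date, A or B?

A

A = 2029-03-29.
B = 2032-12-28.
A is earlier.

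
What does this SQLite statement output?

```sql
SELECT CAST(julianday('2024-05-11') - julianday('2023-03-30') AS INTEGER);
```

1 day remains in March 2023 after the 30th (31 − 30).
Full months from April 2023 through April 2024 contribute their day counts.
Then 11 days into May 2024.
Total: 1 + 30 + 31 + 30 + 31 + 31 + 30 + 31 + 30 + 31 + 31 + 29 + 31 + 30 + 11 = 408.

408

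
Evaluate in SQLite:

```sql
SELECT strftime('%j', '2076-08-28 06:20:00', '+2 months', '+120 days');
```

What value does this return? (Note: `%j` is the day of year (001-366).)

056

First apply '+2 months', '+120 days': 2076-08-28 06:20:00 → 2077-02-25 06:20:00.
Day-of-year for 2077-02-25: days since 2077-01-01 inclusive = 56, zero-padded to 056.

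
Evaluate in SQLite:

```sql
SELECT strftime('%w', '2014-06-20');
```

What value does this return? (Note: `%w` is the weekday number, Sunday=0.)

5

2014-06-20 is a Friday; with Sunday=0 that is 5.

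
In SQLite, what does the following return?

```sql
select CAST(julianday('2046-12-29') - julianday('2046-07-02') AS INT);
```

29 days remain in July 2046 after the 2nd (31 − 2).
August 2046: 31 days.
September 2046: 30 days.
October 2046: 31 days.
November 2046: 30 days.
Then 29 days into December 2046.
Total: 29 + 31 + 30 + 31 + 30 + 29 = 180.

180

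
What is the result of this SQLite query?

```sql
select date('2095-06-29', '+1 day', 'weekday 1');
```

2095-07-04

Advancing 1 more day within June lands on 2095-06-30.
`weekday 1` advances to the next Monday; 2095-06-30 is a Thursday, so it moves forward to 2095-07-04.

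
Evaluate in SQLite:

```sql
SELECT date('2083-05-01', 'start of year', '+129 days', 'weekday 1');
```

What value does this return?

2083-05-10

`start of year` rewinds 2083-05-01 to 2083-01-01.
Applying '+129 days' to 2083-01-01: counting 129 days forward gives 2083-05-10.
`weekday 1` advances to the next Monday; 2083-05-10 is already a Monday, so it stays at 2083-05-10.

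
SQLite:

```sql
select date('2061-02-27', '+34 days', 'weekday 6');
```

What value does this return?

2061-04-02

February 2061 has 28 days; 1 remain after the 27th, so 2 days reach 2061-03-01.
March 2061 has 31 days; 30 remain after the 1st, so 31 days reach 2061-04-01.
Advancing 1 more day within April lands on 2061-04-02.
`weekday 6` advances to the next Saturday; 2061-04-02 is already a Saturday, so it stays at 2061-04-02.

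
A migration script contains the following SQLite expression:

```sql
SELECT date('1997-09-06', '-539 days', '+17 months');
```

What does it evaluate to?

1997-08-16

Applying '-539 days' to 1997-09-06: counting 539 days back gives 1996-03-16.
Adding +17 months to 1996-03-16 gives 1997-08-16.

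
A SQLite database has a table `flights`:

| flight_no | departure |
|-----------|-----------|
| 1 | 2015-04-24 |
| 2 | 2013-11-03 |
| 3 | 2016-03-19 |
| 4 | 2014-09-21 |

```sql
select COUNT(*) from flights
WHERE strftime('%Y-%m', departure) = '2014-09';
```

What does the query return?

1

Rows with year-month 2014-09: 2014-09-21 → 1.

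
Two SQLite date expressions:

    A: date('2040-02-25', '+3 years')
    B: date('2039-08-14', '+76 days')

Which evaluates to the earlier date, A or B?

B

A = 2043-02-25.
B = 2039-10-29.
B is earlier.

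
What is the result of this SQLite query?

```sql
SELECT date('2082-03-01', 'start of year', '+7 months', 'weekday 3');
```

`start of year` rewinds 2082-03-01 to 2082-01-01.
Adding +7 months to 2082-01-01 gives 2082-08-01.
`weekday 3` advances to the next Wednesday; 2082-08-01 is a Saturday, so it moves forward to 2082-08-05.

2082-08-05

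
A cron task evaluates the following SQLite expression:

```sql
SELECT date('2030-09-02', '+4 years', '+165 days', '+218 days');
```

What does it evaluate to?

Adding +4 years to 2030-09-02 gives 2034-09-02.
Applying '+165 days' to 2034-09-02: counting 165 days forward gives 2035-02-14.
Applying '+218 days' to 2035-02-14: counting 218 days forward gives 2035-09-20.

2035-09-20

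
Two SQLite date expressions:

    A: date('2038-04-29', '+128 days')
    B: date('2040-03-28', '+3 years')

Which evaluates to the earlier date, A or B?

A = 2038-09-04.
B = 2043-03-28.
A is earlier.

A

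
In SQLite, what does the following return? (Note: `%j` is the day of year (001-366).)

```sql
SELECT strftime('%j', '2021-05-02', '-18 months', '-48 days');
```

258

First apply '-18 months', '-48 days': 2021-05-02 → 2019-09-15.
Day-of-year for 2019-09-15: days since 2019-01-01 inclusive = 258, zero-padded to 258.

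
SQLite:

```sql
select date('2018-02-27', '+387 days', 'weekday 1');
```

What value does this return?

Applying '+387 days' to 2018-02-27: counting 387 days forward gives 2019-03-21.
`weekday 1` advances to the next Monday; 2019-03-21 is a Thursday, so it moves forward to 2019-03-25.

2019-03-25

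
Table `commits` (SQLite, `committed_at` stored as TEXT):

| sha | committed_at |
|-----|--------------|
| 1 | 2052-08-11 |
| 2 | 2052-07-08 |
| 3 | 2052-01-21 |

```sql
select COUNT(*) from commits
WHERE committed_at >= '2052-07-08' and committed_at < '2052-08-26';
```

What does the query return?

2

Rows in [2052-07-08, 2052-08-26): 2052-08-11, 2052-07-08 → 2 rows.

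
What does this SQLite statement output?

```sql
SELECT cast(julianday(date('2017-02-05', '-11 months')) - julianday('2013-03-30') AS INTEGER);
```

1071

Adding -11 months to 2017-02-05 gives 2016-03-05.
1 day remains in March 2013 after the 30th (31 − 30).
Full months from April 2013 through February 2016 contribute their day counts.
Then 5 days into March 2016.
Total: 1 + 30 + 31 + 30 + 31 + 31 + 30 + 31 + 30 + 31 + 31 + 28 + 31 + 30 + 31 + 30 + 31 + 31 + 30 + 31 + 30 + 31 + 31 + 28 + 31 + 30 + 31 + 30 + 31 + 31 + 30 + 31 + 30 + 31 + 31 + 29 + 5 = 1071.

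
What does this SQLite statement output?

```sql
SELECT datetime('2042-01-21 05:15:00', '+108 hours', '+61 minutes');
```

+108 hours from 2042-01-21 05:15:00 is 2042-01-25 17:15:00 (crosses midnight).
61 minutes = 1h 1m; +61 minutes from 2042-01-25 17:15:00 is 2042-01-25 18:16:00.

2042-01-25 18:16:00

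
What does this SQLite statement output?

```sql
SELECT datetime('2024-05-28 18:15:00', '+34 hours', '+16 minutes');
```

2024-05-30 04:31:00

+34 hours from 2024-05-28 18:15:00 is 2024-05-30 04:15:00 (crosses midnight).
+16 minutes from 2024-05-30 04:15:00 is 2024-05-30 04:31:00.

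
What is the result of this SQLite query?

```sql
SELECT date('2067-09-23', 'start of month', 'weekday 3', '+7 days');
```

`start of month` rewinds 2067-09-23 to 2067-09-01.
`weekday 3` advances to the next Wednesday; 2067-09-01 is a Thursday, so it moves forward to 2067-09-07.
Advancing 7 more days within September lands on 2067-09-14.

2067-09-14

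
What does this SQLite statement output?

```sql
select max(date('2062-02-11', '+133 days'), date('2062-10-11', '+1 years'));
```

date('2062-02-11', '+133 days') → 2062-06-24.
date('2062-10-11', '+1 years') → 2063-10-11.
Later of the two is 2063-10-11.

2063-10-11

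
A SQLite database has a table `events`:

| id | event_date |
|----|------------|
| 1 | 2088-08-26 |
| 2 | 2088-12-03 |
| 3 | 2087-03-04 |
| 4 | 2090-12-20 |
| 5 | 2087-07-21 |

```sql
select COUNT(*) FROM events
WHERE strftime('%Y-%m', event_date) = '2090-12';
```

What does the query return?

1

Rows with year-month 2090-12: 2090-12-20 → 1.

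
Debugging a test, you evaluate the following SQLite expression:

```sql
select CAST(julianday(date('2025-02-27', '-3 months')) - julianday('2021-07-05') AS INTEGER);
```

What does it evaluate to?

1241

Adding -3 months to 2025-02-27 gives 2024-11-27.
26 days remain in July 2021 after the 5th (31 − 5).
Full months from August 2021 through October 2024 contribute their day counts.
Then 27 days into November 2024.
Total: 26 + 31 + 30 + 31 + 30 + 31 + 31 + 28 + 31 + 30 + 31 + 30 + 31 + 31 + 30 + 31 + 30 + 31 + 31 + 28 + 31 + 30 + 31 + 30 + 31 + 31 + 30 + 31 + 30 + 31 + 31 + 29 + 31 + 30 + 31 + 30 + 31 + 31 + 30 + 31 + 27 = 1241.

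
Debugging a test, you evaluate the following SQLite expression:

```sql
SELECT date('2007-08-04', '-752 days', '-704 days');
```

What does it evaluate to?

2003-08-09

Applying '-752 days' to 2007-08-04: counting 752 days back gives 2005-07-13.
Applying '-704 days' to 2005-07-13: counting 704 days back gives 2003-08-09.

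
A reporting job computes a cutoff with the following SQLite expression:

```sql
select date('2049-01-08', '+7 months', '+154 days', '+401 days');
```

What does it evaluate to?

2051-02-14

Adding +7 months to 2049-01-08 gives 2049-08-08.
Applying '+154 days' to 2049-08-08: counting 154 days forward gives 2050-01-09.
Applying '+401 days' to 2050-01-09: counting 401 days forward gives 2051-02-14.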